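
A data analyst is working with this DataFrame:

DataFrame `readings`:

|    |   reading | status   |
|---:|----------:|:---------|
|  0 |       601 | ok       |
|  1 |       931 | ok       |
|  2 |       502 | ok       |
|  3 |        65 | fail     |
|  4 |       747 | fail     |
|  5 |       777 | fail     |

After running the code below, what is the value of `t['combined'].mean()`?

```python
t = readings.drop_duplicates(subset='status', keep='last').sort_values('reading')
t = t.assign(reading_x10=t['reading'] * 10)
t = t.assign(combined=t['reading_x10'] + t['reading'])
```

drop duplicate status (keep=last):
   reading status
2      502     ok
5      777   fail
sort by reading:
   reading status
2      502     ok
5      777   fail
add column reading_x10 = t['reading'] * 10:
   reading status  reading_x10
2      502     ok         5020
5      777   fail         7770
add column combined = t['reading_x10'] + t['reading']:
   reading status  reading_x10  combined
2      502     ok         5020      5522
5      777   fail         7770      8547

7034.5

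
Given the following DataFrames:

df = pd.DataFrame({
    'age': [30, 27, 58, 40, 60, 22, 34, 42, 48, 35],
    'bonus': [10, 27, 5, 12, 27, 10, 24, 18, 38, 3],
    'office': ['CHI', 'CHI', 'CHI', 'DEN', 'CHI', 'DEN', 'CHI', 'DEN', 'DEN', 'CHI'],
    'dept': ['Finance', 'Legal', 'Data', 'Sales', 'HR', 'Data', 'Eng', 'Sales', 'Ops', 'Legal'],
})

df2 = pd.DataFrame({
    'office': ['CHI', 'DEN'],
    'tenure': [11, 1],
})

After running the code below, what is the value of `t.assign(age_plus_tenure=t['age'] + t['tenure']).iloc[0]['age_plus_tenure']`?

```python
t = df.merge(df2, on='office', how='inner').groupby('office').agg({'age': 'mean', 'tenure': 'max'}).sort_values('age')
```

39.0

merge on 'office' (how='inner') → 10 rows:
   age  bonus office     dept  tenure
0   30     10    CHI  Finance      11
1   27     27    CHI    Legal      11
2   58      5    CHI     Data      11
3   40     12    DEN    Sales       1
4   60     27    CHI       HR      11
5   22     10    DEN     Data       1
6   34     24    CHI      Eng      11
7   42     18    DEN    Sales       1
8   48     38    DEN      Ops       1
9   35      3    CHI    Legal      11
group by office: mean(age), max(tenure):
              age  tenure
office                   
CHI     40.666667      11
DEN     38.000000       1
sort by age:
              age  tenure
office                   
DEN     38.000000       1
CHI     40.666667      11
add column age_plus_tenure = t['age'] + t['tenure']:
              age  tenure  age_plus_tenure
office                                    
DEN     38.000000       1        39.000000
CHI     40.666667      11        51.666667
The value at position 0, column 'age_plus_tenure' is 39.0.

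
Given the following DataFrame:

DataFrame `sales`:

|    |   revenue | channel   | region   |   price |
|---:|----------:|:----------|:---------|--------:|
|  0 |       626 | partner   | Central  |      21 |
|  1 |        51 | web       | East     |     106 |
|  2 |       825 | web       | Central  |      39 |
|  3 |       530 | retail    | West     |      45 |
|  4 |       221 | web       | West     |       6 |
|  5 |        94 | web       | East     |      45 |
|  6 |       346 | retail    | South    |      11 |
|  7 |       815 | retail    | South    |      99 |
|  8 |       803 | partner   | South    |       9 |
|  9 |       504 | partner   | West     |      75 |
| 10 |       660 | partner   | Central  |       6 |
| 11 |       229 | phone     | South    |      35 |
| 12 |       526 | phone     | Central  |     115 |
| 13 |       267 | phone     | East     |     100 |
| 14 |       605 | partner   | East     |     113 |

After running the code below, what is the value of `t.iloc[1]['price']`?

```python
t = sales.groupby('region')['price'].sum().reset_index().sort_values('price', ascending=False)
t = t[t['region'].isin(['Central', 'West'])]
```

126

group by region, sum of price:
region
Central    181
East       364
South      154
West       126
Name: price, dtype: int64
reset_index():
    region  price
0  Central    181
1     East    364
2    South    154
3     West    126
sort by price descending:
    region  price
1     East    364
0  Central    181
2    South    154
3     West    126
filter rows where region in ['Central', 'West']:
    region  price
0  Central    181
3     West    126
Hence 126.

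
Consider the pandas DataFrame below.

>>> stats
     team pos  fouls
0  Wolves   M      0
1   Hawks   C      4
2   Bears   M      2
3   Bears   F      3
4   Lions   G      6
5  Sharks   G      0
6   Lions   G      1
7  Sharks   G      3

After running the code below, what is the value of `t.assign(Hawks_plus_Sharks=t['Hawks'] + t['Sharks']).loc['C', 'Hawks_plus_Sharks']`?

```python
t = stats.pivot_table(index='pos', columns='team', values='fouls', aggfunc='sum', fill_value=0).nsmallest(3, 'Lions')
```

4

pivot: rows=pos, cols=team, sum(fouls):
team  Bears  Hawks  Lions  Sharks  Wolves
pos                                      
C         0      4      0       0       0
F         3      0      0       0       0
G         0      0      7       3       0
M         2      0      0       0       0
take 3 rows with smallest Lions:
team  Bears  Hawks  Lions  Sharks  Wolves
pos                                      
C         0      4      0       0       0
F         3      0      0       0       0
M         2      0      0       0       0
add column Hawks_plus_Sharks = t['Hawks'] + t['Sharks']:
team  Bears  Hawks  Lions  Sharks  Wolves  Hawks_plus_Sharks
pos                                                         
C         0      4      0       0       0                  4
F         3      0      0       0       0                  0
M         2      0      0       0       0                  0
So loc['C', 'Hawks_plus_Sharks'] = 4.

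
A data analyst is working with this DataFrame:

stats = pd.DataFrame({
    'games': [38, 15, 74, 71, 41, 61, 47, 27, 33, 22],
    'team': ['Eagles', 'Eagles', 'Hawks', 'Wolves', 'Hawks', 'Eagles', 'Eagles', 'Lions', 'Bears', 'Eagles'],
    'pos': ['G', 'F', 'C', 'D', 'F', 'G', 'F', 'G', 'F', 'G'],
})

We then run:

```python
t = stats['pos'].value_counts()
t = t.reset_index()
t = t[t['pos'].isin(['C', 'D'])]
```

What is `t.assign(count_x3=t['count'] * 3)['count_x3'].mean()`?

3.0

value_counts of pos:
pos
G    4
F    4
C    1
D    1
Name: count, dtype: int64
reset_index():
  pos  count
0   G      4
1   F      4
2   C      1
3   D      1
filter rows where pos in ['C', 'D']:
  pos  count
2   C      1
3   D      1
add column count_x3 = t['count'] * 3:
  pos  count  count_x3
2   C      1         3
3   D      1         3
Finally, mean of column 'count_x3' = 3.0.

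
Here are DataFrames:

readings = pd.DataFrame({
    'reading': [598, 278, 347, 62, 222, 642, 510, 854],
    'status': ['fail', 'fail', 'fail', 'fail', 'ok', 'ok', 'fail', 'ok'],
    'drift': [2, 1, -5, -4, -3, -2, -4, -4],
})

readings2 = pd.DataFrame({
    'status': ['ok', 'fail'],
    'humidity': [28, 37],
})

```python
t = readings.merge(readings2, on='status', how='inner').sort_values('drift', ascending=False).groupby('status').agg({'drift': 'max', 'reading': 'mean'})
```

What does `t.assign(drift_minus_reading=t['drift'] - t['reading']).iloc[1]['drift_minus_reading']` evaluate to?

-574.666666667

merge on 'status' (how='inner') → 8 rows:
   reading status  drift  humidity
0      598   fail      2        37
1      278   fail      1        37
2      347   fail     -5        37
3       62   fail     -4        37
4      222     ok     -3        28
5      642     ok     -2        28
6      510   fail     -4        37
7      854     ok     -4        28
sort by drift descending:
   reading status  drift  humidity
0      598   fail      2        37
1      278   fail      1        37
5      642     ok     -2        28
4      222     ok     -3        28
3       62   fail     -4        37
6      510   fail     -4        37
7      854     ok     -4        28
2      347   fail     -5        37
group by status: max(drift), mean(reading):
        drift     reading
status                   
fail        2  359.000000
ok         -2  572.666667
add column drift_minus_reading = t['drift'] - t['reading']:
        drift     reading  drift_minus_reading
status                                        
fail        2  359.000000          -357.000000
ok         -2  572.666667          -574.666667
Finally, value at position 1, column 'drift_minus_reading' = -574.666666667.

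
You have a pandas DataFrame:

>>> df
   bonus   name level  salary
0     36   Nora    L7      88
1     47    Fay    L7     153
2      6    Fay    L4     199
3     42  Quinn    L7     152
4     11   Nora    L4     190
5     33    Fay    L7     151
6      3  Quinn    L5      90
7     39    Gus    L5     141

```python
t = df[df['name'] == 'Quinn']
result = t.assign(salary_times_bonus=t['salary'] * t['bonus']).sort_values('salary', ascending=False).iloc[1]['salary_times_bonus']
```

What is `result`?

270

filter rows where name == 'Quinn':
   bonus   name level  salary
3     42  Quinn    L7     152
6      3  Quinn    L5      90
add column salary_times_bonus = t['salary'] * t['bonus']:
   bonus   name level  salary  salary_times_bonus
3     42  Quinn    L7     152                6384
6      3  Quinn    L5      90                 270
sort by salary descending:
   bonus   name level  salary  salary_times_bonus
3     42  Quinn    L7     152                6384
6      3  Quinn    L5      90                 270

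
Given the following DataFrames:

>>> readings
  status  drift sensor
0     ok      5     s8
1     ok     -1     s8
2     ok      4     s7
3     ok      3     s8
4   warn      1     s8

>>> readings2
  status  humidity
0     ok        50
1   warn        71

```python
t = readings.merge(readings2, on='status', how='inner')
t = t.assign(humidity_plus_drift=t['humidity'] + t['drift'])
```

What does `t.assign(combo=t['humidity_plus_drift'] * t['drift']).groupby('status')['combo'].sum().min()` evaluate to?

72

merge on 'status' (how='inner') → 5 rows:
  status  drift sensor  humidity
0     ok      5     s8        50
1     ok     -1     s8        50
2     ok      4     s7        50
3     ok      3     s8        50
4   warn      1     s8        71
add column humidity_plus_drift = t['humidity'] + t['drift']:
  status  drift sensor  humidity  humidity_plus_drift
0     ok      5     s8        50                   55
1     ok     -1     s8        50                   49
2     ok      4     s7        50                   54
3     ok      3     s8        50                   53
4   warn      1     s8        71                   72
add column combo = t['humidity_plus_drift'] * t['drift']:
  status  drift sensor  humidity  humidity_plus_drift  combo
0     ok      5     s8        50                   55    275
1     ok     -1     s8        50                   49    -49
2     ok      4     s7        50                   54    216
3     ok      3     s8        50                   53    159
4   warn      1     s8        71                   72     72
group by status, sum of combo:
status
ok      601
warn     72
Name: combo, dtype: int64
Taking the min of the resulting series gives 72.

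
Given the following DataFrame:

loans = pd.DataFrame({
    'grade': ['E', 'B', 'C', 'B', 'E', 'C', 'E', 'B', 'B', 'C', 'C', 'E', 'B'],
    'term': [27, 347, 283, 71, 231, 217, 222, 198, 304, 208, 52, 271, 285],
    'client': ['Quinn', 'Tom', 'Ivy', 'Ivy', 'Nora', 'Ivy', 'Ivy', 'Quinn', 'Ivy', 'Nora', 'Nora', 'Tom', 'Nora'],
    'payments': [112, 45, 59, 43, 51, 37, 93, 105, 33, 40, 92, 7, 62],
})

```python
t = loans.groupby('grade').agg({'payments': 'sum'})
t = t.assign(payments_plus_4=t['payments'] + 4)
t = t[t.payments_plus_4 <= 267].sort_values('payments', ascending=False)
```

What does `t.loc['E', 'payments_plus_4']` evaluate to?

267

group by grade, sum of payments:
       payments
grade          
B           288
C           228
E           263
add column payments_plus_4 = t['payments'] + 4:
       payments  payments_plus_4
grade                           
B           288              292
C           228              232
E           263              267
filter rows where payments_plus_4 <= 267:
       payments  payments_plus_4
grade                           
C           228              232
E           263              267
sort by payments descending:
       payments  payments_plus_4
grade                           
E           263              267
C           228              232
The value at row 'E', column 'payments_plus_4' is 267.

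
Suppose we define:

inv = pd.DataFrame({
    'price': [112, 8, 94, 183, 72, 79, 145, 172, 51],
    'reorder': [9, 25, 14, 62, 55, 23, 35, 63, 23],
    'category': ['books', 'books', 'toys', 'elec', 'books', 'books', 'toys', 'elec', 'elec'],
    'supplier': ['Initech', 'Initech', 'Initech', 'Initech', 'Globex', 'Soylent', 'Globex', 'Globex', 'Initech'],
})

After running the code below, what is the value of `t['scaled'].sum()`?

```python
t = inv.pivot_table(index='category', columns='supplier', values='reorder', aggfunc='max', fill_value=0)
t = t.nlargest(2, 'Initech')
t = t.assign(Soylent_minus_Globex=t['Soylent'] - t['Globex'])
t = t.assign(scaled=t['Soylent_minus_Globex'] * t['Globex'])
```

-5729

pivot: rows=category, cols=supplier, max(reorder):
supplier  Globex  Initech  Soylent
category                          
books         55       25       23
elec          63       62        0
toys          35       14        0
take 2 rows with largest Initech:
supplier  Globex  Initech  Soylent
category                          
elec          63       62        0
books         55       25       23
add column Soylent_minus_Globex = t['Soylent'] - t['Globex']:
supplier  Globex  Initech  Soylent  Soylent_minus_Globex
category                                                
elec          63       62        0                   -63
books         55       25       23                   -32
add column scaled = t['Soylent_minus_Globex'] * t['Globex']:
supplier  Globex  Initech  Soylent  Soylent_minus_Globex  scaled
category                                                        
elec          63       62        0                   -63   -3969
books         55       25       23                   -32   -1760
Reading off the sum of column 'scaled', we get -5729.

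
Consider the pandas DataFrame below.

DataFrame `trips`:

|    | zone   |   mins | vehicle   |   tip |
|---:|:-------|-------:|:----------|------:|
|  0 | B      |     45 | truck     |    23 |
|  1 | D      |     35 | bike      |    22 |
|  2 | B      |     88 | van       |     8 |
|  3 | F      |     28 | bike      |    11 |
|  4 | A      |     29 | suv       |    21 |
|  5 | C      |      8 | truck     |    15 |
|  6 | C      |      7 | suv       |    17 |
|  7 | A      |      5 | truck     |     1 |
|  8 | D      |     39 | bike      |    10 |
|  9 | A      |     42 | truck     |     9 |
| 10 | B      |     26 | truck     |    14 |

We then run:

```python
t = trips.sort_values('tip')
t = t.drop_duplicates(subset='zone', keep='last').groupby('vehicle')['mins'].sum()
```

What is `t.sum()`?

144

sort by tip:
   zone  mins vehicle  tip
7     A     5   truck    1
2     B    88     van    8
9     A    42   truck    9
8     D    39    bike   10
3     F    28    bike   11
10    B    26   truck   14
5     C     8   truck   15
6     C     7     suv   17
4     A    29     suv   21
1     D    35    bike   22
0     B    45   truck   23
drop duplicate zone (keep=last):
  zone  mins vehicle  tip
3    F    28    bike   11
6    C     7     suv   17
4    A    29     suv   21
1    D    35    bike   22
0    B    45   truck   23
group by vehicle, sum of mins:
vehicle
bike     63
suv      36
truck    45
Name: mins, dtype: int64
The sum of the resulting series is 144.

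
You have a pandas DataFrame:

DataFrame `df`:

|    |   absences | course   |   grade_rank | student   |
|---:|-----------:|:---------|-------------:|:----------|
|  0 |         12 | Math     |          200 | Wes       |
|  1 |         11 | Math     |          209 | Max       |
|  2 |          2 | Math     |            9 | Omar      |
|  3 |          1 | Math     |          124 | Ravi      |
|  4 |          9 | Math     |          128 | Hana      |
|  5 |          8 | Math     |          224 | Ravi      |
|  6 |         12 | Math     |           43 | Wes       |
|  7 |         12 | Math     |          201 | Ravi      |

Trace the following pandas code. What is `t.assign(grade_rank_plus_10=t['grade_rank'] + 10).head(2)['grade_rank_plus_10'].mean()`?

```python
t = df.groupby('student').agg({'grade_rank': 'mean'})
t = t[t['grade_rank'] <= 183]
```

78.5

group by student, mean of grade_rank:
         grade_rank
student            
Hana          128.0
Max           209.0
Omar            9.0
Ravi          183.0
Wes           121.5
filter rows where grade_rank <= 183:
         grade_rank
student            
Hana          128.0
Omar            9.0
Ravi          183.0
Wes           121.5
add column grade_rank_plus_10 = t['grade_rank'] + 10:
         grade_rank  grade_rank_plus_10
student                                
Hana          128.0               138.0
Omar            9.0                19.0
Ravi          183.0               193.0
Wes           121.5               131.5
take first 2 rows:
         grade_rank  grade_rank_plus_10
student                                
Hana          128.0               138.0
Omar            9.0                19.0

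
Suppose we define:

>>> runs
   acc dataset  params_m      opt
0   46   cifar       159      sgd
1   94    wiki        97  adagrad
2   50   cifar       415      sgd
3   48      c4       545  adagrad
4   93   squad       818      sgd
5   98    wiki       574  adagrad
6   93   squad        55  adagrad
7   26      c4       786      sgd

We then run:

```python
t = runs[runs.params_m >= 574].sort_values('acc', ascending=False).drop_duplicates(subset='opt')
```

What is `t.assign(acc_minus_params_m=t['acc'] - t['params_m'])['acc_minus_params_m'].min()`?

filter rows where params_m >= 574:
   acc dataset  params_m      opt
4   93   squad       818      sgd
5   98    wiki       574  adagrad
7   26      c4       786      sgd
sort by acc descending:
   acc dataset  params_m      opt
5   98    wiki       574  adagrad
4   93   squad       818      sgd
7   26      c4       786      sgd
drop duplicate opt (keep=first):
   acc dataset  params_m      opt
5   98    wiki       574  adagrad
4   93   squad       818      sgd
add column acc_minus_params_m = t['acc'] - t['params_m']:
   acc dataset  params_m      opt  acc_minus_params_m
5   98    wiki       574  adagrad                -476
4   93   squad       818      sgd                -725

-725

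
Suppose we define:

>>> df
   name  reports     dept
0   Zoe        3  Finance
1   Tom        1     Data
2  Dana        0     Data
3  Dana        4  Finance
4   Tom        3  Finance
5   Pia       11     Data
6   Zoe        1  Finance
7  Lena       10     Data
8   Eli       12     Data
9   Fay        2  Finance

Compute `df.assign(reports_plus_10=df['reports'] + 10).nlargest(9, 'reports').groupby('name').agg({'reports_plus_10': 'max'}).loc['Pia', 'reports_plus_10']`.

add column reports_plus_10 = df['reports'] + 10:
   name  reports     dept  reports_plus_10
0   Zoe        3  Finance               13
1   Tom        1     Data               11
2  Dana        0     Data               10
3  Dana        4  Finance               14
4   Tom        3  Finance               13
5   Pia       11     Data               21
6   Zoe        1  Finance               11
7  Lena       10     Data               20
8   Eli       12     Data               22
9   Fay        2  Finance               12
take 9 rows with largest reports:
   name  reports     dept  reports_plus_10
8   Eli       12     Data               22
5   Pia       11     Data               21
7  Lena       10     Data               20
3  Dana        4  Finance               14
0   Zoe        3  Finance               13
4   Tom        3  Finance               13
9   Fay        2  Finance               12
1   Tom        1     Data               11
6   Zoe        1  Finance               11
group by name, max of reports_plus_10:
      reports_plus_10
name                 
Dana               14
Eli                22
Fay                12
Lena               20
Pia                21
Tom                13
Zoe                13
The value at row 'Pia', column 'reports_plus_10' is 21.

21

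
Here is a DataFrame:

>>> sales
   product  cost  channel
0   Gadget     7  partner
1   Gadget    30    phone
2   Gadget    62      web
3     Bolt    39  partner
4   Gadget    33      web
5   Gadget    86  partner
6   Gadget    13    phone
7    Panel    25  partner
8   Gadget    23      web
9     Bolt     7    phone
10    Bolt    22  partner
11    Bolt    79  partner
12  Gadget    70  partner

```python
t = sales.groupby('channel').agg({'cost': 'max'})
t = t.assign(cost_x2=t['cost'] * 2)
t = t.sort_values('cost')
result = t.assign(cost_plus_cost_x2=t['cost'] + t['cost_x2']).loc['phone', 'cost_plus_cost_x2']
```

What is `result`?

90

group by channel, max of cost:
         cost
channel      
partner    86
phone      30
web        62
add column cost_x2 = t['cost'] * 2:
         cost  cost_x2
channel               
partner    86      172
phone      30       60
web        62      124
sort by cost:
         cost  cost_x2
channel               
phone      30       60
web        62      124
partner    86      172
add column cost_plus_cost_x2 = t['cost'] + t['cost_x2']:
         cost  cost_x2  cost_plus_cost_x2
channel                                  
phone      30       60                 90
web        62      124                186
partner    86      172                258
Finally, value at row 'phone', column 'cost_plus_cost_x2' = 90.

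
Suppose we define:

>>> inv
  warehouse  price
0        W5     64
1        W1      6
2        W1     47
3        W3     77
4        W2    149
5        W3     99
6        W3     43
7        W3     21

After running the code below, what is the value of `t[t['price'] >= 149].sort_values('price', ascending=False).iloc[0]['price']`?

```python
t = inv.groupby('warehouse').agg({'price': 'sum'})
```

240

group by warehouse, sum of price:
           price
warehouse       
W1            53
W2           149
W3           240
W5            64
filter rows where price >= 149:
           price
warehouse       
W2           149
W3           240
sort by price descending:
           price
warehouse       
W3           240
W2           149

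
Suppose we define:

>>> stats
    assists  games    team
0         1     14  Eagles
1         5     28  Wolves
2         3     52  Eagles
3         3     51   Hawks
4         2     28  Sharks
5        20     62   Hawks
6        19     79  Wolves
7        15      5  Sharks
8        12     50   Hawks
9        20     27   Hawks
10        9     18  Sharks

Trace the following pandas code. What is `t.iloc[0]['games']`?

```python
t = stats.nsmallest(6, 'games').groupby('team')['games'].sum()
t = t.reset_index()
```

14

take 6 rows with smallest games:
    assists  games    team
7        15      5  Sharks
0         1     14  Eagles
10        9     18  Sharks
9        20     27   Hawks
1         5     28  Wolves
4         2     28  Sharks
group by team, sum of games:
team
Eagles    14
Hawks     27
Sharks    51
Wolves    28
Name: games, dtype: int64
reset_index():
     team  games
0  Eagles     14
1   Hawks     27
2  Sharks     51
3  Wolves     28
value at position 0, column 'games' → 14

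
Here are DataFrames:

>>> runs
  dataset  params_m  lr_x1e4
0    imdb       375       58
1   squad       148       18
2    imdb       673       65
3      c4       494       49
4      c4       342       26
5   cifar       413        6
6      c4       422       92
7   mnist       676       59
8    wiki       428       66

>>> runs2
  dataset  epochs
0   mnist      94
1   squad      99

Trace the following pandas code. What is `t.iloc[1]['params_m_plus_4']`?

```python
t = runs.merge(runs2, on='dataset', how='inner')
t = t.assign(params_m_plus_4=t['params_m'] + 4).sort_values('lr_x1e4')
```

merge on 'dataset' (how='inner') → 2 rows:
  dataset  params_m  lr_x1e4  epochs
0   squad       148       18      99
1   mnist       676       59      94
add column params_m_plus_4 = t['params_m'] + 4:
  dataset  params_m  lr_x1e4  epochs  params_m_plus_4
0   squad       148       18      99              152
1   mnist       676       59      94              680
sort by lr_x1e4:
  dataset  params_m  lr_x1e4  epochs  params_m_plus_4
0   squad       148       18      99              152
1   mnist       676       59      94              680
So iloc[1]['params_m_plus_4'] = 680.

680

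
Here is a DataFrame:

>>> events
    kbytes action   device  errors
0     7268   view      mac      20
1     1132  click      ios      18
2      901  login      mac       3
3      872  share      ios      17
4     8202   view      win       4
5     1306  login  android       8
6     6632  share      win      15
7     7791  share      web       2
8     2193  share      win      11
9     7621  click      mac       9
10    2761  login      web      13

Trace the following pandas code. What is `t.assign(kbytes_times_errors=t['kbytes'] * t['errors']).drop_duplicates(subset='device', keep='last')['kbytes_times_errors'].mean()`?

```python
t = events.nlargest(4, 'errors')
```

take 4 rows with largest errors:
   kbytes action device  errors
0    7268   view    mac      20
1    1132  click    ios      18
3     872  share    ios      17
6    6632  share    win      15
add column kbytes_times_errors = t['kbytes'] * t['errors']:
   kbytes action device  errors  kbytes_times_errors
0    7268   view    mac      20               145360
1    1132  click    ios      18                20376
3     872  share    ios      17                14824
6    6632  share    win      15                99480
drop duplicate device (keep=last):
   kbytes action device  errors  kbytes_times_errors
0    7268   view    mac      20               145360
3     872  share    ios      17                14824
6    6632  share    win      15                99480

86554.6666667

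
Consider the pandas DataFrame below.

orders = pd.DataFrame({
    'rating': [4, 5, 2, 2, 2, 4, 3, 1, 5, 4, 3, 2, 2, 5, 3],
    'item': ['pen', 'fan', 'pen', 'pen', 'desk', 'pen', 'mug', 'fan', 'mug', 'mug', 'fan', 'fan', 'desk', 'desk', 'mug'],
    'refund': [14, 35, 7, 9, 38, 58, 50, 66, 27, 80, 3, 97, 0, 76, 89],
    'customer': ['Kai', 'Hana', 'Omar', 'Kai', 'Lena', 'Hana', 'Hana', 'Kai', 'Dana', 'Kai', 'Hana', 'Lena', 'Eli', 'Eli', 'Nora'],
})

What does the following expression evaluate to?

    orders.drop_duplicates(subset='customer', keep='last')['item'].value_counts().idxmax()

drop duplicate customer (keep=last):
    rating  item  refund customer
2        2   pen       7     Omar
8        5   mug      27     Dana
9        4   mug      80      Kai
10       3   fan       3     Hana
11       2   fan      97     Lena
13       5  desk      76      Eli
14       3   mug      89     Nora
value_counts of item:
item
mug     3
fan     2
pen     1
desk    1
Name: count, dtype: int64
So idxmax() = mug.

mug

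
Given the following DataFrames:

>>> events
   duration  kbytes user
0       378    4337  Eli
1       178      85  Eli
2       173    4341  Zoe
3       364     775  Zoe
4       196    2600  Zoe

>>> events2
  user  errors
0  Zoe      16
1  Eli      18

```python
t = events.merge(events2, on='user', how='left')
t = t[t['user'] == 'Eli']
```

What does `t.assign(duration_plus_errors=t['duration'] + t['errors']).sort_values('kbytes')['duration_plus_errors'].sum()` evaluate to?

592

merge on 'user' (how='left') → 5 rows:
   duration  kbytes user  errors
0       378    4337  Eli      18
1       178      85  Eli      18
2       173    4341  Zoe      16
3       364     775  Zoe      16
4       196    2600  Zoe      16
filter rows where user == 'Eli':
   duration  kbytes user  errors
0       378    4337  Eli      18
1       178      85  Eli      18
add column duration_plus_errors = t['duration'] + t['errors']:
   duration  kbytes user  errors  duration_plus_errors
0       378    4337  Eli      18                   396
1       178      85  Eli      18                   196
sort by kbytes:
   duration  kbytes user  errors  duration_plus_errors
1       178      85  Eli      18                   196
0       378    4337  Eli      18                   396
The sum of column 'duration_plus_errors' is 592.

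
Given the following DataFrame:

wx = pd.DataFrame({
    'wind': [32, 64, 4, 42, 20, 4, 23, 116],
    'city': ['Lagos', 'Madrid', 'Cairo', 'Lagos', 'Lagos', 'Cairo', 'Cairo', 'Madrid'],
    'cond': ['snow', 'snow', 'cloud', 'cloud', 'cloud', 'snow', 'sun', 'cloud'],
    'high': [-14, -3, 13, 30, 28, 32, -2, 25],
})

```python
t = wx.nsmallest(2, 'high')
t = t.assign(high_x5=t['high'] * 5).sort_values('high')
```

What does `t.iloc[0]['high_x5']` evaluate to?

-70

take 2 rows with smallest high:
   wind    city  cond  high
0    32   Lagos  snow   -14
1    64  Madrid  snow    -3
add column high_x5 = t['high'] * 5:
   wind    city  cond  high  high_x5
0    32   Lagos  snow   -14      -70
1    64  Madrid  snow    -3      -15
sort by high:
   wind    city  cond  high  high_x5
0    32   Lagos  snow   -14      -70
1    64  Madrid  snow    -3      -15
Then the value at position 0, column 'high_x5': -70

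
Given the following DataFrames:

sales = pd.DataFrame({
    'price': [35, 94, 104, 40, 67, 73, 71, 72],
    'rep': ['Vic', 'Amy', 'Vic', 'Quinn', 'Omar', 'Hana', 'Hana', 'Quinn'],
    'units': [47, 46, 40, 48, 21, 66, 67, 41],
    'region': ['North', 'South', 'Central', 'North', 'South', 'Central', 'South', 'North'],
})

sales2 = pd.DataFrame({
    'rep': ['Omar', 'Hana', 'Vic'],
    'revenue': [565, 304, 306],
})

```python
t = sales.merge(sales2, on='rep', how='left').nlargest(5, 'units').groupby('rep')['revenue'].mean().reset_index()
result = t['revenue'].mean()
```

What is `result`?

merge on 'rep' (how='left') → 8 rows:
   price    rep  units   region  revenue
0     35    Vic     47    North    306.0
1     94    Amy     46    South      NaN
2    104    Vic     40  Central    306.0
3     40  Quinn     48    North      NaN
4     67   Omar     21    South    565.0
5     73   Hana     66  Central    304.0
6     71   Hana     67    South    304.0
7     72  Quinn     41    North      NaN
take 5 rows with largest units:
   price    rep  units   region  revenue
6     71   Hana     67    South    304.0
5     73   Hana     66  Central    304.0
3     40  Quinn     48    North      NaN
0     35    Vic     47    North    306.0
1     94    Amy     46    South      NaN
group by rep, mean of revenue:
rep
Amy        NaN
Hana     304.0
Quinn      NaN
Vic      306.0
Name: revenue, dtype: float64
reset_index():
     rep  revenue
0    Amy      NaN
1   Hana    304.0
2  Quinn      NaN
3    Vic    306.0
The mean of column 'revenue' is 305.0.

305.0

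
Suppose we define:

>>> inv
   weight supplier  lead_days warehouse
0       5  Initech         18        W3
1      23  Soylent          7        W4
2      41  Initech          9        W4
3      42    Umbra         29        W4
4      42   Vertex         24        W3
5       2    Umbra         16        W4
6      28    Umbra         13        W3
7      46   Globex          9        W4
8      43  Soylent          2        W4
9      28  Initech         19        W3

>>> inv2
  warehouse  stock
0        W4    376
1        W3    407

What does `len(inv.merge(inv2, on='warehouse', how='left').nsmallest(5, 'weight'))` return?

5

merge on 'warehouse' (how='left') → 10 rows:
   weight supplier  lead_days warehouse  stock
0       5  Initech         18        W3    407
1      23  Soylent          7        W4    376
2      41  Initech          9        W4    376
3      42    Umbra         29        W4    376
4      42   Vertex         24        W3    407
5       2    Umbra         16        W4    376
6      28    Umbra         13        W3    407
7      46   Globex          9        W4    376
8      43  Soylent          2        W4    376
9      28  Initech         19        W3    407
take 5 rows with smallest weight:
   weight supplier  lead_days warehouse  stock
5       2    Umbra         16        W4    376
0       5  Initech         18        W3    407
1      23  Soylent          7        W4    376
6      28    Umbra         13        W3    407
9      28  Initech         19        W3    407
Hence 5.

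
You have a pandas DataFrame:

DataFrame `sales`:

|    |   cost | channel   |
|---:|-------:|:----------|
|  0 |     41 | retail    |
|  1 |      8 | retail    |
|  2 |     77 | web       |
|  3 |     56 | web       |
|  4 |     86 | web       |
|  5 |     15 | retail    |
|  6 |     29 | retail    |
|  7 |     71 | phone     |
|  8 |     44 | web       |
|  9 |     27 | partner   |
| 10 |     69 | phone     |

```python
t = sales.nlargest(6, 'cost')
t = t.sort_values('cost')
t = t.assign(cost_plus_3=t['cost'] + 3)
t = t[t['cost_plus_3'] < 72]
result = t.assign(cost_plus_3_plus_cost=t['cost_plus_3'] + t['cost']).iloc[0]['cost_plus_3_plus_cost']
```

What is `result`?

91

take 6 rows with largest cost:
    cost channel
4     86     web
2     77     web
7     71   phone
10    69   phone
3     56     web
8     44     web
sort by cost:
    cost channel
8     44     web
3     56     web
10    69   phone
7     71   phone
2     77     web
4     86     web
add column cost_plus_3 = t['cost'] + 3:
    cost channel  cost_plus_3
8     44     web           47
3     56     web           59
10    69   phone           72
7     71   phone           74
2     77     web           80
4     86     web           89
filter rows where cost_plus_3 < 72:
   cost channel  cost_plus_3
8    44     web           47
3    56     web           59
add column cost_plus_3_plus_cost = t['cost_plus_3'] + t['cost']:
   cost channel  cost_plus_3  cost_plus_3_plus_cost
8    44     web           47                     91
3    56     web           59                    115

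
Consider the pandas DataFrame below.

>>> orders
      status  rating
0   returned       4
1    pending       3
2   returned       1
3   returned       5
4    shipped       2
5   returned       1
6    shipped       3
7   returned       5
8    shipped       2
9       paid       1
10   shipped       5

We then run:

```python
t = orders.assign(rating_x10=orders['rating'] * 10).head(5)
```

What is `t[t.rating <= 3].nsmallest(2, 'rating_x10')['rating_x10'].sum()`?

add column rating_x10 = orders['rating'] * 10:
      status  rating  rating_x10
0   returned       4          40
1    pending       3          30
2   returned       1          10
3   returned       5          50
4    shipped       2          20
5   returned       1          10
6    shipped       3          30
7   returned       5          50
8    shipped       2          20
9       paid       1          10
10   shipped       5          50
take first 5 rows:
     status  rating  rating_x10
0  returned       4          40
1   pending       3          30
2  returned       1          10
3  returned       5          50
4   shipped       2          20
filter rows where rating <= 3:
     status  rating  rating_x10
1   pending       3          30
2  returned       1          10
4   shipped       2          20
take 2 rows with smallest rating_x10:
     status  rating  rating_x10
2  returned       1          10
4   shipped       2          20
sum of column 'rating_x10' → 30

30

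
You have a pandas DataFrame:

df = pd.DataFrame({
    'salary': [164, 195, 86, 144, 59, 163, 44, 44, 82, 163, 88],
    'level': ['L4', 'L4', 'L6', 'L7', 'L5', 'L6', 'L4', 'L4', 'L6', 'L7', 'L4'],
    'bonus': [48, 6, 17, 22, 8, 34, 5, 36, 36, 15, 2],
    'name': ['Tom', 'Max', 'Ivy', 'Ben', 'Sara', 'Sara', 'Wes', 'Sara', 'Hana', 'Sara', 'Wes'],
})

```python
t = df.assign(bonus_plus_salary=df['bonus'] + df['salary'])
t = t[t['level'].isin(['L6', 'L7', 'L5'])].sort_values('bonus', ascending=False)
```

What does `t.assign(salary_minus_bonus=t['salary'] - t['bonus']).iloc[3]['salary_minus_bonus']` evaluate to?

add column bonus_plus_salary = df['bonus'] + df['salary']:
    salary level  bonus  name  bonus_plus_salary
0      164    L4     48   Tom                212
1      195    L4      6   Max                201
2       86    L6     17   Ivy                103
3      144    L7     22   Ben                166
4       59    L5      8  Sara                 67
5      163    L6     34  Sara                197
6       44    L4      5   Wes                 49
7       44    L4     36  Sara                 80
8       82    L6     36  Hana                118
9      163    L7     15  Sara                178
10      88    L4      2   Wes                 90
filter rows where level in ['L6', 'L7', 'L5']:
   salary level  bonus  name  bonus_plus_salary
2      86    L6     17   Ivy                103
3     144    L7     22   Ben                166
4      59    L5      8  Sara                 67
5     163    L6     34  Sara                197
8      82    L6     36  Hana                118
9     163    L7     15  Sara                178
sort by bonus descending:
   salary level  bonus  name  bonus_plus_salary
8      82    L6     36  Hana                118
5     163    L6     34  Sara                197
3     144    L7     22   Ben                166
2      86    L6     17   Ivy                103
9     163    L7     15  Sara                178
4      59    L5      8  Sara                 67
add column salary_minus_bonus = t['salary'] - t['bonus']:
   salary level  bonus  name  bonus_plus_salary  salary_minus_bonus
8      82    L6     36  Hana                118                  46
5     163    L6     34  Sara                197                 129
3     144    L7     22   Ben                166                 122
2      86    L6     17   Ivy                103                  69
9     163    L7     15  Sara                178                 148
4      59    L5      8  Sara                 67                  51
Hence 69.

69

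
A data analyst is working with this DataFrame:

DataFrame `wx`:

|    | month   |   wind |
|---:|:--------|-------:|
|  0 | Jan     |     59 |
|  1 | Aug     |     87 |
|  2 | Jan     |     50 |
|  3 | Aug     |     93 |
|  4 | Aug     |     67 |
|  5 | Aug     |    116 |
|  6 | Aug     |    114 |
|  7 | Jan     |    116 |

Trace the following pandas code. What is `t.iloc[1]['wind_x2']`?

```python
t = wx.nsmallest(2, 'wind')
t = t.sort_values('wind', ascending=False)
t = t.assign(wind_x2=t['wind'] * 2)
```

take 2 rows with smallest wind:
  month  wind
2   Jan    50
0   Jan    59
sort by wind descending:
  month  wind
0   Jan    59
2   Jan    50
add column wind_x2 = t['wind'] * 2:
  month  wind  wind_x2
0   Jan    59      118
2   Jan    50      100
Hence 100.

100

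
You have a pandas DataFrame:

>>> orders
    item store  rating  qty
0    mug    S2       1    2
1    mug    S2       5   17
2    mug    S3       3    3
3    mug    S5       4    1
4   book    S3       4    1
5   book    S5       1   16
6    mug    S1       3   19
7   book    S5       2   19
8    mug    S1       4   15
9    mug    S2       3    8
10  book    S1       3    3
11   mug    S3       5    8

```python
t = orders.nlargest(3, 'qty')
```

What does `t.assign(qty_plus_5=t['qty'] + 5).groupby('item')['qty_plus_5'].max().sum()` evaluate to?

48

take 3 rows with largest qty:
   item store  rating  qty
6   mug    S1       3   19
7  book    S5       2   19
1   mug    S2       5   17
add column qty_plus_5 = t['qty'] + 5:
   item store  rating  qty  qty_plus_5
6   mug    S1       3   19          24
7  book    S5       2   19          24
1   mug    S2       5   17          22
group by item, max of qty_plus_5:
item
book    24
mug     24
Name: qty_plus_5, dtype: int64
Reading off the sum of the resulting series, we get 48.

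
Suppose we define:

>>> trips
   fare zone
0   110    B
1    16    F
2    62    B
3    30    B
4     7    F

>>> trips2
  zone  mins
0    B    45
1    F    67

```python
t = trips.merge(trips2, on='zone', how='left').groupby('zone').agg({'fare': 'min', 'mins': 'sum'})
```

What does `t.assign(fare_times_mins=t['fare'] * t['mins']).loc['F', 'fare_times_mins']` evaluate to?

938

merge on 'zone' (how='left') → 5 rows:
   fare zone  mins
0   110    B    45
1    16    F    67
2    62    B    45
3    30    B    45
4     7    F    67
group by zone: min(fare), sum(mins):
      fare  mins
zone            
B       30   135
F        7   134
add column fare_times_mins = t['fare'] * t['mins']:
      fare  mins  fare_times_mins
zone                             
B       30   135             4050
F        7   134              938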